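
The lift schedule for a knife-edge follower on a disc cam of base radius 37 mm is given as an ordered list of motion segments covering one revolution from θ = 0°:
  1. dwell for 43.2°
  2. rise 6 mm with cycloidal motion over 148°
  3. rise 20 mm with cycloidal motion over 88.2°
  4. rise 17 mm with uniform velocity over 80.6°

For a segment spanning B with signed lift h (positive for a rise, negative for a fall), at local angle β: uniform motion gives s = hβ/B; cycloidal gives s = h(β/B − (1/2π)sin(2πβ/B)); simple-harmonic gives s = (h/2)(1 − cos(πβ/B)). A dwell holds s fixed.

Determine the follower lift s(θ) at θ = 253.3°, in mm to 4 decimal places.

seg 1 [0°–43.2°] dwell: s stays 0.0000
seg 2 [43.2°–191.2°] cycloidal, h=6: full span → s += 6 → s = 6.0000
seg 3 [191.2°–279.4°] cycloidal, h=20: θ=253.3° here. β=62.1, B=88.2. 20·(0.7041 − sin(2π·0.7041)/(2π)) = 17.1332 → s = 23.1332

23.1332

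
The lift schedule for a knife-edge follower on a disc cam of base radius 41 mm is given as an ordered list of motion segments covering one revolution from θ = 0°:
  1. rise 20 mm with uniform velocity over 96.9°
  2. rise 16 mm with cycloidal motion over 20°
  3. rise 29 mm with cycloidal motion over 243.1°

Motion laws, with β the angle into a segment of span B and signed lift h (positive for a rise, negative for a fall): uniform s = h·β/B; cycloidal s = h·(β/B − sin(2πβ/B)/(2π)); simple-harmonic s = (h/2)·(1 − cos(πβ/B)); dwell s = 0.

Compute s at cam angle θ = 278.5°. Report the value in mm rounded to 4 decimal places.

seg 1 [0°–96.9°] uniform, h=20: full span → s += 20 → s = 20.0000
seg 2 [96.9°–116.9°] cycloidal, h=16: full span → s += 16 → s = 36.0000
seg 3 [116.9°–360°] cycloidal, h=29: θ=278.5° here. β=161.6, B=243.1. 29·(0.6647 − sin(2π·0.6647)/(2π)) = 23.2467 → s = 59.2467

59.2467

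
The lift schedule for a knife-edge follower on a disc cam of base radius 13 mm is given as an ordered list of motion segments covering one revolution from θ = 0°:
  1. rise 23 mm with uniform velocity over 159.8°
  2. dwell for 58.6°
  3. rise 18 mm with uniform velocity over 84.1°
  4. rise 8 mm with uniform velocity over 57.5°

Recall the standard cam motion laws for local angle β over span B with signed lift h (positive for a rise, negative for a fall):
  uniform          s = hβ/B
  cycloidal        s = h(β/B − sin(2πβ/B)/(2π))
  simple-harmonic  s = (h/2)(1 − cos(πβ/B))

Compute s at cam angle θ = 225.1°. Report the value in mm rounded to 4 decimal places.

seg 1 [0°–159.8°] uniform, h=23: full span → s += 23 → s = 23.0000
seg 2 [159.8°–218.4°] dwell: s stays 23.0000
seg 3 [218.4°–302.5°] uniform, h=18: θ=225.1° here. β=6.7, B=84.1. 18·6.7/84.1 = 1.4340 → s = 24.4340

24.4340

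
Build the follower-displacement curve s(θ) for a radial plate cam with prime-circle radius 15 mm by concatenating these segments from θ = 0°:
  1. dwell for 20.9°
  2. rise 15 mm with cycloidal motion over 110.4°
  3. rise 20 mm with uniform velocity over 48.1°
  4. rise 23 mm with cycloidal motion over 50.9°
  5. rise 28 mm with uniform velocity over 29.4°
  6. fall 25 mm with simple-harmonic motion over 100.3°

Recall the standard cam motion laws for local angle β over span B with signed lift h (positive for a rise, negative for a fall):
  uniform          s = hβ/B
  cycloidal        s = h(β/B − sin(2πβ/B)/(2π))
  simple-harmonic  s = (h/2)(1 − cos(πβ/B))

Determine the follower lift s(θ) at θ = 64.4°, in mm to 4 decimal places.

seg 1 [0°–20.9°] dwell: s stays 0.0000
seg 2 [20.9°–131.3°] cycloidal, h=15: θ=64.4° here. β=43.5, B=110.4. 15·(0.3940 − sin(2π·0.3940)/(2π)) = 4.4356 → s = 4.4356

4.4356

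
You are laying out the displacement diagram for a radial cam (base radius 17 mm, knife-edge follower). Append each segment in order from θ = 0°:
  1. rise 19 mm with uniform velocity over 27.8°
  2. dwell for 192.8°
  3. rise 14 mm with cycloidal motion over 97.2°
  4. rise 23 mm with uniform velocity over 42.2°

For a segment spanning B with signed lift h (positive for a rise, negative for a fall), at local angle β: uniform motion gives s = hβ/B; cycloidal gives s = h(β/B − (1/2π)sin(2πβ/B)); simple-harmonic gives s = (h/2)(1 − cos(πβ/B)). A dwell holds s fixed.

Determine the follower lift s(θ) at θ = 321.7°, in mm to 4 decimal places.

seg 1 [0°–27.8°] uniform, h=19: full span → s += 19 → s = 19.0000
seg 2 [27.8°–220.6°] dwell: s stays 19.0000
seg 3 [220.6°–317.8°] cycloidal, h=14: full span → s += 14 → s = 33.0000
seg 4 [317.8°–360°] uniform, h=23: θ=321.7° here. β=3.9, B=42.2. 23·3.9/42.2 = 2.1256 → s = 35.1256

35.1256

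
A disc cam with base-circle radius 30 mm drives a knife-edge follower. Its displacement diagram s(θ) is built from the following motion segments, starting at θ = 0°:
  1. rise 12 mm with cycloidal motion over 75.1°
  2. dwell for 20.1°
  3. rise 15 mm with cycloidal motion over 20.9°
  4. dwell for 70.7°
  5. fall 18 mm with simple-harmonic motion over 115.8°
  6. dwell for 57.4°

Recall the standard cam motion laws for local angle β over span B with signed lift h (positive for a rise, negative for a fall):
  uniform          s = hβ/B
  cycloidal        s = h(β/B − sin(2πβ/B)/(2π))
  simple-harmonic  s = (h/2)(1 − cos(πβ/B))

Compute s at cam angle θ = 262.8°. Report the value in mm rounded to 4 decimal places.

seg 1 [0°–75.1°] cycloidal, h=12: full span → s += 12 → s = 12.0000
seg 2 [75.1°–95.2°] dwell: s stays 12.0000
seg 3 [95.2°–116.1°] cycloidal, h=15: full span → s += 15 → s = 27.0000
seg 4 [116.1°–186.8°] dwell: s stays 27.0000
seg 5 [186.8°–302.6°] simple-harmonic, h=-18: θ=262.8° here. β=76, B=115.8. -18/2·(1 − cos(π·0.6563)) = -13.2439 → s = 13.7561

13.7561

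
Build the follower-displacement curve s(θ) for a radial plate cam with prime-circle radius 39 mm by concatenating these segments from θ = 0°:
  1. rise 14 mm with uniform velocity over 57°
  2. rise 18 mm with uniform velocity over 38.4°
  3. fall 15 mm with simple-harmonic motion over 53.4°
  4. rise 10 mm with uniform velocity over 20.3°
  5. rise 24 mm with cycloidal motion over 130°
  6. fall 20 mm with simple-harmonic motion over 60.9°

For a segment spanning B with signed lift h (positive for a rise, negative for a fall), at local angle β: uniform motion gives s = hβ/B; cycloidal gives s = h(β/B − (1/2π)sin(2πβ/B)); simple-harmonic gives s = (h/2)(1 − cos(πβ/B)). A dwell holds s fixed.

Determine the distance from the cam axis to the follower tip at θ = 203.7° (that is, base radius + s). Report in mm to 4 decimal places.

seg 1 [0°–57°] uniform, h=14: full span → s += 14 → s = 14.0000
seg 2 [57°–95.4°] uniform, h=18: full span → s += 18 → s = 32.0000
seg 3 [95.4°–148.8°] simple-harmonic, h=-15: full span → s += -15 → s = 17.0000
seg 4 [148.8°–169.1°] uniform, h=10: full span → s += 10 → s = 27.0000
seg 5 [169.1°–299.1°] cycloidal, h=24: θ=203.7° here. β=34.6, B=130. 24·(0.2662 − sin(2π·0.2662)/(2π)) = 2.5876 → s = 29.5876
radial distance = base radius + s = 39 + 29.5876 = 68.5876

68.5876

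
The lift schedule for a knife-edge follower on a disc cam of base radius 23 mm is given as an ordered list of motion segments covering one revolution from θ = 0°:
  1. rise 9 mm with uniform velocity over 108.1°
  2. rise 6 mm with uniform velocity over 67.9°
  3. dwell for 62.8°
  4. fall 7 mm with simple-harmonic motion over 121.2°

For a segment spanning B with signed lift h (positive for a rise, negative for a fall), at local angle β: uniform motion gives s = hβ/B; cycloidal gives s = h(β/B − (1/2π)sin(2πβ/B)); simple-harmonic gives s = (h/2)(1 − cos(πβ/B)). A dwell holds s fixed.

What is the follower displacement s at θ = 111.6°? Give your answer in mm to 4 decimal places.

seg 1 [0°–108.1°] uniform, h=9: full span → s += 9 → s = 9.0000
seg 2 [108.1°–176°] uniform, h=6: θ=111.6° here. β=3.5, B=67.9. 6·3.5/67.9 = 0.3093 → s = 9.3093

9.3093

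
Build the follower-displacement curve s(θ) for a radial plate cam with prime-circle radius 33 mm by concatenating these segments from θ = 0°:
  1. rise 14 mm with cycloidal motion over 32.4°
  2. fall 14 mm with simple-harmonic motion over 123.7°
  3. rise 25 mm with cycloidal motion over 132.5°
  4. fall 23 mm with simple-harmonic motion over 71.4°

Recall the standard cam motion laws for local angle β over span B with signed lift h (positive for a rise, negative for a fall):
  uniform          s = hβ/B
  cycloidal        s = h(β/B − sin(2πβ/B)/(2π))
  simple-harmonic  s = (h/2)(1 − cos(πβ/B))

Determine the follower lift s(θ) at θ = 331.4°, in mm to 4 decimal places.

seg 1 [0°–32.4°] cycloidal, h=14: full span → s += 14 → s = 14.0000
seg 2 [32.4°–156.1°] simple-harmonic, h=-14: full span → s += -14 → s = 0.0000
seg 3 [156.1°–288.6°] cycloidal, h=25: full span → s += 25 → s = 25.0000
seg 4 [288.6°–360°] simple-harmonic, h=-23: θ=331.4° here. β=42.8, B=71.4. -23/2·(1 − cos(π·0.5994)) = -15.0344 → s = 9.9656

9.9656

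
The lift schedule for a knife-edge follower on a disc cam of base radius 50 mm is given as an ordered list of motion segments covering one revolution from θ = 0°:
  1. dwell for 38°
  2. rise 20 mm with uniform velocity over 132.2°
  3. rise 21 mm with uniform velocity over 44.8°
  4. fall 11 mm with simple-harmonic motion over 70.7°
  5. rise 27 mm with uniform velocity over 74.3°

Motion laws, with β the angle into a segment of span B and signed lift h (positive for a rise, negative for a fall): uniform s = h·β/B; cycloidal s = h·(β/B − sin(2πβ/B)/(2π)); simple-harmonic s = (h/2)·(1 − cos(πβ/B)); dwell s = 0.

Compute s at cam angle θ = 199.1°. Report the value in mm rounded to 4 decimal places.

seg 1 [0°–38°] dwell: s stays 0.0000
seg 2 [38°–170.2°] uniform, h=20: full span → s += 20 → s = 20.0000
seg 3 [170.2°–215°] uniform, h=21: θ=199.1° here. β=28.9, B=44.8. 21·28.9/44.8 = 13.5469 → s = 33.5469

33.5469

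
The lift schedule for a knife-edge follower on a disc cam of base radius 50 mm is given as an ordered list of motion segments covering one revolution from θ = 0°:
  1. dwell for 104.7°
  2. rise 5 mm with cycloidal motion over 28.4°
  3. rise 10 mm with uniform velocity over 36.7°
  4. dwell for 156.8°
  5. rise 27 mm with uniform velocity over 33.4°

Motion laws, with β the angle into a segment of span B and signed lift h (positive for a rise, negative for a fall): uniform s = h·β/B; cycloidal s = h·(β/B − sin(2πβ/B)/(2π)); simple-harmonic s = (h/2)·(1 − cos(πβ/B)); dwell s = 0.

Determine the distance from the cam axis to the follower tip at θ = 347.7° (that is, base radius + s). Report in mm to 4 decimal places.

seg 1 [0°–104.7°] dwell: s stays 0.0000
seg 2 [104.7°–133.1°] cycloidal, h=5: full span → s += 5 → s = 5.0000
seg 3 [133.1°–169.8°] uniform, h=10: full span → s += 10 → s = 15.0000
seg 4 [169.8°–326.6°] dwell: s stays 15.0000
seg 5 [326.6°–360°] uniform, h=27: θ=347.7° here. β=21.1, B=33.4. 27·21.1/33.4 = 17.0569 → s = 32.0569
radial distance = base radius + s = 50 + 32.0569 = 82.0569

82.0569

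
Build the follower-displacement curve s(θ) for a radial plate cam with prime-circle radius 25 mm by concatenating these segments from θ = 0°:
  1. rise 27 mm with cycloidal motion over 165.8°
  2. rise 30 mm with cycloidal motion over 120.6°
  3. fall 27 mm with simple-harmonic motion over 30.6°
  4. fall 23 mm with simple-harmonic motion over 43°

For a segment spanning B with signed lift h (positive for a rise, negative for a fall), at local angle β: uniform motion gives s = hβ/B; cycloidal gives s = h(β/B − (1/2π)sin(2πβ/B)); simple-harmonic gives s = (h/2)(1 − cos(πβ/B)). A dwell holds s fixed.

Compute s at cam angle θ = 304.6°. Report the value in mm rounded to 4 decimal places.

seg 1 [0°–165.8°] cycloidal, h=27: full span → s += 27 → s = 27.0000
seg 2 [165.8°–286.4°] cycloidal, h=30: full span → s += 30 → s = 57.0000
seg 3 [286.4°–317°] simple-harmonic, h=-27: θ=304.6° here. β=18.2, B=30.6. -27/2·(1 − cos(π·0.5948)) = -17.4603 → s = 39.5397

39.5397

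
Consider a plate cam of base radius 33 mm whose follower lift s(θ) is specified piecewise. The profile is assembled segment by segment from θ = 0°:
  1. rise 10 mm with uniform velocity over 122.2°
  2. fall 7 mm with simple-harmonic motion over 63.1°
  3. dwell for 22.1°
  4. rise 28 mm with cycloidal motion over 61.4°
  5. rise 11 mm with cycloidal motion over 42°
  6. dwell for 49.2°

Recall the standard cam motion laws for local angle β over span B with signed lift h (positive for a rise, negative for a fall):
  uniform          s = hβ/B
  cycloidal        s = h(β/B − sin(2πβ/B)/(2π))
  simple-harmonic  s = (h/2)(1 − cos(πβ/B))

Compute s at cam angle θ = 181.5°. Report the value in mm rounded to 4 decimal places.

seg 1 [0°–122.2°] uniform, h=10: full span → s += 10 → s = 10.0000
seg 2 [122.2°–185.3°] simple-harmonic, h=-7: θ=181.5° here. β=59.3, B=63.1. -7/2·(1 − cos(π·0.9398)) = -6.9375 → s = 3.0625

3.0625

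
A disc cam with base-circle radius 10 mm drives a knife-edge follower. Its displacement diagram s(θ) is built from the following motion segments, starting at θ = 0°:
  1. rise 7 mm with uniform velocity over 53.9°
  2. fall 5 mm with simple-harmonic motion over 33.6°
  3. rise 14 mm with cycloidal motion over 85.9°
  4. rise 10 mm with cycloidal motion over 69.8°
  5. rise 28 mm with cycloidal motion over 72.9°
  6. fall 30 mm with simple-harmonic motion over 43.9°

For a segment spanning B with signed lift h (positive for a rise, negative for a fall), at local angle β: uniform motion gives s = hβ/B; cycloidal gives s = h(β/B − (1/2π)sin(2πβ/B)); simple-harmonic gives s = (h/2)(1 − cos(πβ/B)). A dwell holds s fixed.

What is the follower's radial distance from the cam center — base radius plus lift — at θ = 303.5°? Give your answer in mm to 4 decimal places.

seg 1 [0°–53.9°] uniform, h=7: full span → s += 7 → s = 7.0000
seg 2 [53.9°–87.5°] simple-harmonic, h=-5: full span → s += -5 → s = 2.0000
seg 3 [87.5°–173.4°] cycloidal, h=14: full span → s += 14 → s = 16.0000
seg 4 [173.4°–243.2°] cycloidal, h=10: full span → s += 10 → s = 26.0000
seg 5 [243.2°–316.1°] cycloidal, h=28: θ=303.5° here. β=60.3, B=72.9. 28·(0.8272 − sin(2π·0.8272)/(2π)) = 27.1033 → s = 53.1033
radial distance = base radius + s = 10 + 53.1033 = 63.1033

63.1033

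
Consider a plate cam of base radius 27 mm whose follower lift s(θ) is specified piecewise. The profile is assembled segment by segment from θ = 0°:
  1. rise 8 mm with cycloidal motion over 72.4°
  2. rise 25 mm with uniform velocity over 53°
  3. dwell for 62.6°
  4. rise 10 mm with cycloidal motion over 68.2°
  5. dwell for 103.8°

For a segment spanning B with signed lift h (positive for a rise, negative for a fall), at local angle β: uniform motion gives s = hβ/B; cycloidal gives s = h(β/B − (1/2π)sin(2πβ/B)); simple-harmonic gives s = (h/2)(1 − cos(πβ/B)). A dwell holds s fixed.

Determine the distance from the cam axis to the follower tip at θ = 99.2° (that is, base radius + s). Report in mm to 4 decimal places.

seg 1 [0°–72.4°] cycloidal, h=8: full span → s += 8 → s = 8.0000
seg 2 [72.4°–125.4°] uniform, h=25: θ=99.2° here. β=26.8, B=53. 25·26.8/53 = 12.6415 → s = 20.6415
radial distance = base radius + s = 27 + 20.6415 = 47.6415

47.6415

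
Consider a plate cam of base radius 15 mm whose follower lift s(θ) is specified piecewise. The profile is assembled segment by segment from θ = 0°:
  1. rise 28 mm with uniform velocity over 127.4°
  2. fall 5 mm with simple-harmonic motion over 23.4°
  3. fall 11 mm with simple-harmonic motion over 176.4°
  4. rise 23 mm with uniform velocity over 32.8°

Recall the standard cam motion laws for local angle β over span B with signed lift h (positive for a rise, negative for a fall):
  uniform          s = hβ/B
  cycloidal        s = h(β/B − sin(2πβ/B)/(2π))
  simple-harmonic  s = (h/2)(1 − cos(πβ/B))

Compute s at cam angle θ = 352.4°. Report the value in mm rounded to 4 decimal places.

seg 1 [0°–127.4°] uniform, h=28: full span → s += 28 → s = 28.0000
seg 2 [127.4°–150.8°] simple-harmonic, h=-5: full span → s += -5 → s = 23.0000
seg 3 [150.8°–327.2°] simple-harmonic, h=-11: full span → s += -11 → s = 12.0000
seg 4 [327.2°–360°] uniform, h=23: θ=352.4° here. β=25.2, B=32.8. 23·25.2/32.8 = 17.6707 → s = 29.6707

29.6707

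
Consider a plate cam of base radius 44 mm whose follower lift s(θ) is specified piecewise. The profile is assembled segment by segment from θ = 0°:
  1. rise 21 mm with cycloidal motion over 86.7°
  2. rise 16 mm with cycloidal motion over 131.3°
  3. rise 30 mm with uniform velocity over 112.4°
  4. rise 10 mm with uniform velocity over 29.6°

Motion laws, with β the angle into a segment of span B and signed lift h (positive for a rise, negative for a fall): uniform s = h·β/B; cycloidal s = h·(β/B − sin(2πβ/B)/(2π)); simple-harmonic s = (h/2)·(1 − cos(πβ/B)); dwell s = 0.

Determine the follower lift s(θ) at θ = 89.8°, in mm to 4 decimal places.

seg 1 [0°–86.7°] cycloidal, h=21: full span → s += 21 → s = 21.0000
seg 2 [86.7°–218°] cycloidal, h=16: θ=89.8° here. β=3.1, B=131.3. 16·(0.0236 − sin(2π·0.0236)/(2π)) = 0.0014 → s = 21.0014

21.0014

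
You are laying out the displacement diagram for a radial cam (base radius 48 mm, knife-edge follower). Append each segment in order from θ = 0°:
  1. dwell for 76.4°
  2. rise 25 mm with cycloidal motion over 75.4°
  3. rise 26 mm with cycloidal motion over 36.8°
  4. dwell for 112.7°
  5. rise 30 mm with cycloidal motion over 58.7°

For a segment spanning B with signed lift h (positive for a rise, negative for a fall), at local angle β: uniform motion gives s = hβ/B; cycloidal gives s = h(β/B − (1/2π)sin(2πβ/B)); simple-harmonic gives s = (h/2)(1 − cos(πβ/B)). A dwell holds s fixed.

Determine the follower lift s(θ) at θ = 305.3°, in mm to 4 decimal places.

seg 1 [0°–76.4°] dwell: s stays 0.0000
seg 2 [76.4°–151.8°] cycloidal, h=25: full span → s += 25 → s = 25.0000
seg 3 [151.8°–188.6°] cycloidal, h=26: full span → s += 26 → s = 51.0000
seg 4 [188.6°–301.3°] dwell: s stays 51.0000
seg 5 [301.3°–360°] cycloidal, h=30: θ=305.3° here. β=4, B=58.7. 30·(0.0681 − sin(2π·0.0681)/(2π)) = 0.0619 → s = 51.0619

51.0619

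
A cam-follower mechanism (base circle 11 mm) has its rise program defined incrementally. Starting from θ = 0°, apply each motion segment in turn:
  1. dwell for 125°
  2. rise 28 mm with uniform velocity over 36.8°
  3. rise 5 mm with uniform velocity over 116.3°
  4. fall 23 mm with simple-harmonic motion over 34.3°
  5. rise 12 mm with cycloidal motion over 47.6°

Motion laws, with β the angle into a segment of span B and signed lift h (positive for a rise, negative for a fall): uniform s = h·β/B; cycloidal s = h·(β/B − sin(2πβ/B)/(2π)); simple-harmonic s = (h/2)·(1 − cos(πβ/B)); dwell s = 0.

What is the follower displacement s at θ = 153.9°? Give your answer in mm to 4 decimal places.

seg 1 [0°–125°] dwell: s stays 0.0000
seg 2 [125°–161.8°] uniform, h=28: θ=153.9° here. β=28.9, B=36.8. 28·28.9/36.8 = 21.9891 → s = 21.9891

21.9891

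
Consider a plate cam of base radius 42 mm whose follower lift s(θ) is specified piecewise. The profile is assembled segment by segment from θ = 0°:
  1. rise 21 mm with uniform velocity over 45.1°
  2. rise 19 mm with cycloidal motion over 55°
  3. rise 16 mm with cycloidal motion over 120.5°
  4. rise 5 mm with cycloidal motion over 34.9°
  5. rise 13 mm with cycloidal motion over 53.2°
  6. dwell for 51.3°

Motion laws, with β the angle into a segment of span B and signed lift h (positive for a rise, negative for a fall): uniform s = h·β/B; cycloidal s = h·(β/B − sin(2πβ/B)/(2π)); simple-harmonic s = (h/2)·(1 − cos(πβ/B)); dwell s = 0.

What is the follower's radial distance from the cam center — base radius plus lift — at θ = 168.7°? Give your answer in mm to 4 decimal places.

seg 1 [0°–45.1°] uniform, h=21: full span → s += 21 → s = 21.0000
seg 2 [45.1°–100.1°] cycloidal, h=19: full span → s += 19 → s = 40.0000
seg 3 [100.1°–220.6°] cycloidal, h=16: θ=168.7° here. β=68.6, B=120.5. 16·(0.5693 − sin(2π·0.5693)/(2π)) = 10.1827 → s = 50.1827
radial distance = base radius + s = 42 + 50.1827 = 92.1827

92.1827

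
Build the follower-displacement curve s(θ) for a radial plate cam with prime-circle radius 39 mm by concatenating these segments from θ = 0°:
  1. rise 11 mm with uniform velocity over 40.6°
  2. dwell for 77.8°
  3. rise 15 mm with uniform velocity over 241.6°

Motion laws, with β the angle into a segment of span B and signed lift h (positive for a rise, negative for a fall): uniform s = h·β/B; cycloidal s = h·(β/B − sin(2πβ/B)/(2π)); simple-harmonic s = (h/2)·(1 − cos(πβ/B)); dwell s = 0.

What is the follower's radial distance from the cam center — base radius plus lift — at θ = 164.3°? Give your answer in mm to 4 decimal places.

seg 1 [0°–40.6°] uniform, h=11: full span → s += 11 → s = 11.0000
seg 2 [40.6°–118.4°] dwell: s stays 11.0000
seg 3 [118.4°–360°] uniform, h=15: θ=164.3° here. β=45.9, B=241.6. 15·45.9/241.6 = 2.8498 → s = 13.8498
radial distance = base radius + s = 39 + 13.8498 = 52.8498

52.8498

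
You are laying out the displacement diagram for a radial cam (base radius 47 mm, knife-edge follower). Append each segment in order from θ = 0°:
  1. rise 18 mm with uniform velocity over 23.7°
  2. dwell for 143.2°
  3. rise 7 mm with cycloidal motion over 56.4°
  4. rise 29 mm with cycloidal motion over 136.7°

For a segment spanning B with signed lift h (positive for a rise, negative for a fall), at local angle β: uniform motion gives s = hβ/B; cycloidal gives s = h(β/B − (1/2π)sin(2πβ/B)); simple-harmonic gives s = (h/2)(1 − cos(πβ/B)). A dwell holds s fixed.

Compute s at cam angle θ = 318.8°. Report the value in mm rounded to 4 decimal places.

seg 1 [0°–23.7°] uniform, h=18: full span → s += 18 → s = 18.0000
seg 2 [23.7°–166.9°] dwell: s stays 18.0000
seg 3 [166.9°–223.3°] cycloidal, h=7: full span → s += 7 → s = 25.0000
seg 4 [223.3°–360°] cycloidal, h=29: θ=318.8° here. β=95.5, B=136.7. 29·(0.6986 − sin(2π·0.6986)/(2π)) = 24.6367 → s = 49.6367

49.6367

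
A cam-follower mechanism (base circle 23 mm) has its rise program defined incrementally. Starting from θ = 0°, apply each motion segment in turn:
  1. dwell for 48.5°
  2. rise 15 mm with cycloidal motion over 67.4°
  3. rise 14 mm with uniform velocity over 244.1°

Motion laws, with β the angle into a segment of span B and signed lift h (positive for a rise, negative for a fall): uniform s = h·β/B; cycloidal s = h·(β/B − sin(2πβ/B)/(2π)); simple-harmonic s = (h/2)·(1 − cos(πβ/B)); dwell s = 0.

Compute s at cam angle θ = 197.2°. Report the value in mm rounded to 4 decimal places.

seg 1 [0°–48.5°] dwell: s stays 0.0000
seg 2 [48.5°–115.9°] cycloidal, h=15: full span → s += 15 → s = 15.0000
seg 3 [115.9°–360°] uniform, h=14: θ=197.2° here. β=81.3, B=244.1. 14·81.3/244.1 = 4.6628 → s = 19.6628

19.6628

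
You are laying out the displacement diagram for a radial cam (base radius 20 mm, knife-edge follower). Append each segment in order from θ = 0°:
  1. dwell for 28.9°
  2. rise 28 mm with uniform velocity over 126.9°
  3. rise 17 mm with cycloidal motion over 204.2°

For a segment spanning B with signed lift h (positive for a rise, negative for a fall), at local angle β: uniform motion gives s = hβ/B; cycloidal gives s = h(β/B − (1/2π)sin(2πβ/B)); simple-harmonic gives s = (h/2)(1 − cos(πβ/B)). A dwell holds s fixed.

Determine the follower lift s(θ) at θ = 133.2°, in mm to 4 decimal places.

seg 1 [0°–28.9°] dwell: s stays 0.0000
seg 2 [28.9°–155.8°] uniform, h=28: θ=133.2° here. β=104.3, B=126.9. 28·104.3/126.9 = 23.0134 → s = 23.0134

23.0134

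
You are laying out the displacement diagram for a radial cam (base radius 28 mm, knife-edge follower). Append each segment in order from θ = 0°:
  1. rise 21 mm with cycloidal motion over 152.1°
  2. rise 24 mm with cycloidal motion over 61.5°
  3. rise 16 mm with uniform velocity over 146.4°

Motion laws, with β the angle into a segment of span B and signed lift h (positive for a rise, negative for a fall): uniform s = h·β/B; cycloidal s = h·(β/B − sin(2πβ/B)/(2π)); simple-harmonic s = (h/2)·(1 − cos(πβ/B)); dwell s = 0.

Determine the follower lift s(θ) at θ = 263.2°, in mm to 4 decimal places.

seg 1 [0°–152.1°] cycloidal, h=21: full span → s += 21 → s = 21.0000
seg 2 [152.1°–213.6°] cycloidal, h=24: full span → s += 24 → s = 45.0000
seg 3 [213.6°–360°] uniform, h=16: θ=263.2° here. β=49.6, B=146.4. 16·49.6/146.4 = 5.4208 → s = 50.4208

50.4208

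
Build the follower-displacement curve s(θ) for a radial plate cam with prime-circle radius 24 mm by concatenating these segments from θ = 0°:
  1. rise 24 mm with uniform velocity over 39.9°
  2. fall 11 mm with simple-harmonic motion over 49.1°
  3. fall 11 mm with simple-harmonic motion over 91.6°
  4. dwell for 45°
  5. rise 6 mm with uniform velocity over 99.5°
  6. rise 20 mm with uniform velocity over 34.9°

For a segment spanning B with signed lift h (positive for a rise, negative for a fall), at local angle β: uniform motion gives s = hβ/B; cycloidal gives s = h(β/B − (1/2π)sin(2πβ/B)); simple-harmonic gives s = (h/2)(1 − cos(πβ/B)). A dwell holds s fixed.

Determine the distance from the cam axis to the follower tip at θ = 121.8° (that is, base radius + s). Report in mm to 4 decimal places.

seg 1 [0°–39.9°] uniform, h=24: full span → s += 24 → s = 24.0000
seg 2 [39.9°–89°] simple-harmonic, h=-11: full span → s += -11 → s = 13.0000
seg 3 [89°–180.6°] simple-harmonic, h=-11: θ=121.8° here. β=32.8, B=91.6. -11/2·(1 − cos(π·0.3581)) = -3.1282 → s = 9.8718
radial distance = base radius + s = 24 + 9.8718 = 33.8718

33.8718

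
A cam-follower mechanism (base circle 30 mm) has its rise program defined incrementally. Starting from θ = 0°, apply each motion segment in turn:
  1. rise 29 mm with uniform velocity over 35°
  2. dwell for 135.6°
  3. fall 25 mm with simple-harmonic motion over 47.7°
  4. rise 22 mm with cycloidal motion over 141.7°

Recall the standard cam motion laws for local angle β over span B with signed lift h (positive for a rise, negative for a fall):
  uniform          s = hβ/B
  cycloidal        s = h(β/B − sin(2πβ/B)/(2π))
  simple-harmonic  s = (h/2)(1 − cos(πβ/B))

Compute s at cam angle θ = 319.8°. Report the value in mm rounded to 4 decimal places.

seg 1 [0°–35°] uniform, h=29: full span → s += 29 → s = 29.0000
seg 2 [35°–170.6°] dwell: s stays 29.0000
seg 3 [170.6°–218.3°] simple-harmonic, h=-25: full span → s += -25 → s = 4.0000
seg 4 [218.3°–360°] cycloidal, h=22: θ=319.8° here. β=101.5, B=141.7. 22·(0.7163 − sin(2π·0.7163)/(2π)) = 19.1819 → s = 23.1819

23.1819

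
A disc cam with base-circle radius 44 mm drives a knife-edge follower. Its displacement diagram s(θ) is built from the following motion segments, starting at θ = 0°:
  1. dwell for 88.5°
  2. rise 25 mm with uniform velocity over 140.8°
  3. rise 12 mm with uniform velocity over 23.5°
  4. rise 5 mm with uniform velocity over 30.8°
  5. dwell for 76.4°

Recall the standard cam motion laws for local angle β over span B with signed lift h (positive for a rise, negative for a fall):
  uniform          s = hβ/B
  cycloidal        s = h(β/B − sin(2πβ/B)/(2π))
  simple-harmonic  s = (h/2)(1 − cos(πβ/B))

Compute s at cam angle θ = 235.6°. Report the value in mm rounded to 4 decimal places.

seg 1 [0°–88.5°] dwell: s stays 0.0000
seg 2 [88.5°–229.3°] uniform, h=25: full span → s += 25 → s = 25.0000
seg 3 [229.3°–252.8°] uniform, h=12: θ=235.6° here. β=6.3, B=23.5. 12·6.3/23.5 = 3.2170 → s = 28.2170

28.2170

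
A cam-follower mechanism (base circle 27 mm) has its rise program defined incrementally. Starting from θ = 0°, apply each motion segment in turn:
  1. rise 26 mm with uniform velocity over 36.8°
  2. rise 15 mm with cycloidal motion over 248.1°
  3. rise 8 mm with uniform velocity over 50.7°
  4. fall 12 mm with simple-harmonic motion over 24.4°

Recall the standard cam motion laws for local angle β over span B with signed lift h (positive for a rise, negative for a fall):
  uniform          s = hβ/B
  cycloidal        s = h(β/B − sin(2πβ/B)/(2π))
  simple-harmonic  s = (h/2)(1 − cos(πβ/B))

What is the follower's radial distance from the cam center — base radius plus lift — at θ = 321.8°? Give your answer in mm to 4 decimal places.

seg 1 [0°–36.8°] uniform, h=26: full span → s += 26 → s = 26.0000
seg 2 [36.8°–284.9°] cycloidal, h=15: full span → s += 15 → s = 41.0000
seg 3 [284.9°–335.6°] uniform, h=8: θ=321.8° here. β=36.9, B=50.7. 8·36.9/50.7 = 5.8225 → s = 46.8225
radial distance = base radius + s = 27 + 46.8225 = 73.8225

73.8225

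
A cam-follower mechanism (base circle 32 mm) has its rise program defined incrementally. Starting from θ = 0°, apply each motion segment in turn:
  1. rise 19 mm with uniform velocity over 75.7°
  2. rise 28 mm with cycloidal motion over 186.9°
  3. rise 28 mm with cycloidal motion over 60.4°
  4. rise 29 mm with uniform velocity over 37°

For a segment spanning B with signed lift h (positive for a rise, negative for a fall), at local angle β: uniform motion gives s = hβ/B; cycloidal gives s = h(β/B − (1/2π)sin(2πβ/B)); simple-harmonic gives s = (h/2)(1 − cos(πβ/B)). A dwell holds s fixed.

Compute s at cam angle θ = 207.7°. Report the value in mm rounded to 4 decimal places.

seg 1 [0°–75.7°] uniform, h=19: full span → s += 19 → s = 19.0000
seg 2 [75.7°–262.6°] cycloidal, h=28: θ=207.7° here. β=132, B=186.9. 28·(0.7063 − sin(2π·0.7063)/(2π)) = 24.0644 → s = 43.0644

43.0644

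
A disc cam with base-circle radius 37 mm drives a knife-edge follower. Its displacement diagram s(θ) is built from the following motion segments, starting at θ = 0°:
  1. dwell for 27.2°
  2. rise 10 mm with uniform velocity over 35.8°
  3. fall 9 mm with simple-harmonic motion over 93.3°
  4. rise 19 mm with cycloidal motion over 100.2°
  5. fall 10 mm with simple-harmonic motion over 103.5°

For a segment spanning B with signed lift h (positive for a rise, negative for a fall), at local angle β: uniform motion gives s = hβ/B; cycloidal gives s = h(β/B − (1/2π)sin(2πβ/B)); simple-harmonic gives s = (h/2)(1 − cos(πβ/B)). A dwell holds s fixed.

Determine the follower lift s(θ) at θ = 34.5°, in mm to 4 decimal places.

seg 1 [0°–27.2°] dwell: s stays 0.0000
seg 2 [27.2°–63°] uniform, h=10: θ=34.5° here. β=7.3, B=35.8. 10·7.3/35.8 = 2.0391 → s = 2.0391

2.0391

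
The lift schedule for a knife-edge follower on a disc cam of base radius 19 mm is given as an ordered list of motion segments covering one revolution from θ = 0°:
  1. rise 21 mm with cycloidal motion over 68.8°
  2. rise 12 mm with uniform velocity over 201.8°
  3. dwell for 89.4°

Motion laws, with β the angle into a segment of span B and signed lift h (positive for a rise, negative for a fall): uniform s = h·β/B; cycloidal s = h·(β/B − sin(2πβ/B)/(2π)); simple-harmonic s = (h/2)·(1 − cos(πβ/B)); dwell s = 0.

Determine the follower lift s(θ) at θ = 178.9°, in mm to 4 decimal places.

seg 1 [0°–68.8°] cycloidal, h=21: full span → s += 21 → s = 21.0000
seg 2 [68.8°–270.6°] uniform, h=12: θ=178.9° here. β=110.1, B=201.8. 12·110.1/201.8 = 6.5471 → s = 27.5471

27.5471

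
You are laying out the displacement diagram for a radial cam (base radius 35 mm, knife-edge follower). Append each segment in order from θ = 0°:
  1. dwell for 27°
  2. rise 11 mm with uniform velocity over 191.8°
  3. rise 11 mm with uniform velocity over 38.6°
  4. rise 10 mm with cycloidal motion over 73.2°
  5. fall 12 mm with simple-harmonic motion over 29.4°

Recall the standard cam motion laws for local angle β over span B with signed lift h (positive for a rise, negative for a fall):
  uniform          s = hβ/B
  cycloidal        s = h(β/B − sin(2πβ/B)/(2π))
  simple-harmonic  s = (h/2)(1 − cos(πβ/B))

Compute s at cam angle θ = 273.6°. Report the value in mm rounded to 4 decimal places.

seg 1 [0°–27°] dwell: s stays 0.0000
seg 2 [27°–218.8°] uniform, h=11: full span → s += 11 → s = 11.0000
seg 3 [218.8°–257.4°] uniform, h=11: full span → s += 11 → s = 22.0000
seg 4 [257.4°–330.6°] cycloidal, h=10: θ=273.6° here. β=16.2, B=73.2. 10·(0.2213 − sin(2π·0.2213)/(2π)) = 0.6474 → s = 22.6474

22.6474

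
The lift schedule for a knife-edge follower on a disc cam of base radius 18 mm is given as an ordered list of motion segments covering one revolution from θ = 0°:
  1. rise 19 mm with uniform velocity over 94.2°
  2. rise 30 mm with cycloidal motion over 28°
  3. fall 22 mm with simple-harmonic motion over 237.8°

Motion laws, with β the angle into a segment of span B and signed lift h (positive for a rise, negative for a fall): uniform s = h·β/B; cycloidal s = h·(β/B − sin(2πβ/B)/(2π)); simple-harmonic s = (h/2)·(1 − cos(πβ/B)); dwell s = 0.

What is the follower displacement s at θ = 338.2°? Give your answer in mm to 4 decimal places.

seg 1 [0°–94.2°] uniform, h=19: full span → s += 19 → s = 19.0000
seg 2 [94.2°–122.2°] cycloidal, h=30: full span → s += 30 → s = 49.0000
seg 3 [122.2°–360°] simple-harmonic, h=-22: θ=338.2° here. β=216, B=237.8. -22/2·(1 − cos(π·0.9083)) = -21.5469 → s = 27.4531

27.4531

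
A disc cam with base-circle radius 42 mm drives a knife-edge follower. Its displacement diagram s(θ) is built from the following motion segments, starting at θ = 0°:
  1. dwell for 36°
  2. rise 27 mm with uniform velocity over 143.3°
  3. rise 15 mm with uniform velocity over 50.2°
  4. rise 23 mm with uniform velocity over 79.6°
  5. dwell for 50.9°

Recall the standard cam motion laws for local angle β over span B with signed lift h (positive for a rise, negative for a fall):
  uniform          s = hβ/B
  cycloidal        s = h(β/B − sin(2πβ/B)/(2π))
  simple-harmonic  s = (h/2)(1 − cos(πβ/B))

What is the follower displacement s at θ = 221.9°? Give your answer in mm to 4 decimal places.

seg 1 [0°–36°] dwell: s stays 0.0000
seg 2 [36°–179.3°] uniform, h=27: full span → s += 27 → s = 27.0000
seg 3 [179.3°–229.5°] uniform, h=15: θ=221.9° here. β=42.6, B=50.2. 15·42.6/50.2 = 12.7291 → s = 39.7291

39.7291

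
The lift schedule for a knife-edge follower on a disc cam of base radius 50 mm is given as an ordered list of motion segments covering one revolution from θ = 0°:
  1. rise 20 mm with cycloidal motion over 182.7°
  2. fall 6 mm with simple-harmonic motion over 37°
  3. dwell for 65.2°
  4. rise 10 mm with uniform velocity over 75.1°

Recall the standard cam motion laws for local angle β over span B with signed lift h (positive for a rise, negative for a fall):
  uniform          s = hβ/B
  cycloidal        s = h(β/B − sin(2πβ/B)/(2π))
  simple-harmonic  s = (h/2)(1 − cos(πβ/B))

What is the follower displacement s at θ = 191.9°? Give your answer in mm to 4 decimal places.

seg 1 [0°–182.7°] cycloidal, h=20: full span → s += 20 → s = 20.0000
seg 2 [182.7°–219.7°] simple-harmonic, h=-6: θ=191.9° here. β=9.2, B=37. -6/2·(1 − cos(π·0.2486)) = -0.8697 → s = 19.1303

19.1303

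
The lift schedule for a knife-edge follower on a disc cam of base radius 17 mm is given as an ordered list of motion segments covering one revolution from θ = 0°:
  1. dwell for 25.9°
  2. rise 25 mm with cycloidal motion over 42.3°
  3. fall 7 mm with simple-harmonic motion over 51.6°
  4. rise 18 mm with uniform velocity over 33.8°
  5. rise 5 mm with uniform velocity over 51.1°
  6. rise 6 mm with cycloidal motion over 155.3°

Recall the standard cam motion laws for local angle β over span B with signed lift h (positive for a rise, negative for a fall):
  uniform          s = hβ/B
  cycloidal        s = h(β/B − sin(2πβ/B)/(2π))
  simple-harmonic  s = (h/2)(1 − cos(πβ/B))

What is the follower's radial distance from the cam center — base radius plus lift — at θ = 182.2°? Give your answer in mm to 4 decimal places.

seg 1 [0°–25.9°] dwell: s stays 0.0000
seg 2 [25.9°–68.2°] cycloidal, h=25: full span → s += 25 → s = 25.0000
seg 3 [68.2°–119.8°] simple-harmonic, h=-7: full span → s += -7 → s = 18.0000
seg 4 [119.8°–153.6°] uniform, h=18: full span → s += 18 → s = 36.0000
seg 5 [153.6°–204.7°] uniform, h=5: θ=182.2° here. β=28.6, B=51.1. 5·28.6/51.1 = 2.7984 → s = 38.7984
radial distance = base radius + s = 17 + 38.7984 = 55.7984

55.7984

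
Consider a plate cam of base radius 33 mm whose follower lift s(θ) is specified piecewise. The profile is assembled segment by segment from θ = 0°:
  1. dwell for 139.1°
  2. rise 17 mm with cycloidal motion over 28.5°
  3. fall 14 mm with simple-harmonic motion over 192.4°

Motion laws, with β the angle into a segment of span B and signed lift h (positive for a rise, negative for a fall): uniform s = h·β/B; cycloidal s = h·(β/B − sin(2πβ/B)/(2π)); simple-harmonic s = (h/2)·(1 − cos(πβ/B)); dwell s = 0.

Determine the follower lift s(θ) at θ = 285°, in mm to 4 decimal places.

seg 1 [0°–139.1°] dwell: s stays 0.0000
seg 2 [139.1°–167.6°] cycloidal, h=17: full span → s += 17 → s = 17.0000
seg 3 [167.6°–360°] simple-harmonic, h=-14: θ=285° here. β=117.4, B=192.4. -14/2·(1 − cos(π·0.6102)) = -9.3750 → s = 7.6250

7.6250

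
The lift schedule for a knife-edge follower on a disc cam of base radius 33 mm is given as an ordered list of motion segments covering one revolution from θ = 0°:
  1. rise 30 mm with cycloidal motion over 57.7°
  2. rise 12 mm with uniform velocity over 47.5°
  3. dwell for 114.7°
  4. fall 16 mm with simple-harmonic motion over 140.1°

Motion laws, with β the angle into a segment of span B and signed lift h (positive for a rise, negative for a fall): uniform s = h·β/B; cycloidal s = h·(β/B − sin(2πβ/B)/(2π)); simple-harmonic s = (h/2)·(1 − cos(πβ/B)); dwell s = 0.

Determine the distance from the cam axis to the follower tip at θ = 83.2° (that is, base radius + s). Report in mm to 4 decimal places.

seg 1 [0°–57.7°] cycloidal, h=30: full span → s += 30 → s = 30.0000
seg 2 [57.7°–105.2°] uniform, h=12: θ=83.2° here. β=25.5, B=47.5. 12·25.5/47.5 = 6.4421 → s = 36.4421
radial distance = base radius + s = 33 + 36.4421 = 69.4421

69.4421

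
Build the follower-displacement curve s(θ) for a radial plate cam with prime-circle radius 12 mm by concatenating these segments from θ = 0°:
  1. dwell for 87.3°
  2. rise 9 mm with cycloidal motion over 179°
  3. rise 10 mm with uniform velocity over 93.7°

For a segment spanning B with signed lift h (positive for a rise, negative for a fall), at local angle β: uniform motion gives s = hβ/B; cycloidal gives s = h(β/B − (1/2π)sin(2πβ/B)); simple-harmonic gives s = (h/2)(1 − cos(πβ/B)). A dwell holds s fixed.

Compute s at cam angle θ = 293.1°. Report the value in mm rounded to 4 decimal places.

seg 1 [0°–87.3°] dwell: s stays 0.0000
seg 2 [87.3°–266.3°] cycloidal, h=9: full span → s += 9 → s = 9.0000
seg 3 [266.3°–360°] uniform, h=10: θ=293.1° here. β=26.8, B=93.7. 10·26.8/93.7 = 2.8602 → s = 11.8602

11.8602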